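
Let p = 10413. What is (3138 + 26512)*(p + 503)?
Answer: 323659400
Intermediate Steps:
(3138 + 26512)*(p + 503) = (3138 + 26512)*(10413 + 503) = 29650*10916 = 323659400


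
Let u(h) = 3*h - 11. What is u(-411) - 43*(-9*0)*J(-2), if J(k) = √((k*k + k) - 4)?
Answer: -1244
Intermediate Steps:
J(k) = √(-4 + k + k²) (J(k) = √((k² + k) - 4) = √((k + k²) - 4) = √(-4 + k + k²))
u(h) = -11 + 3*h
u(-411) - 43*(-9*0)*J(-2) = (-11 + 3*(-411)) - 43*(-9*0)*√(-4 - 2 + (-2)²) = (-11 - 1233) - 43*0*√(-4 - 2 + 4) = -1244 - 0*√(-2) = -1244 - 0*I*√2 = -1244 - 1*0 = -1244 + 0 = -1244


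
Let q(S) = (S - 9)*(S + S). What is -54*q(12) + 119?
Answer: -3769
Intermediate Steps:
q(S) = 2*S*(-9 + S) (q(S) = (-9 + S)*(2*S) = 2*S*(-9 + S))
-54*q(12) + 119 = -108*12*(-9 + 12) + 119 = -108*12*3 + 119 = -54*72 + 119 = -3888 + 119 = -3769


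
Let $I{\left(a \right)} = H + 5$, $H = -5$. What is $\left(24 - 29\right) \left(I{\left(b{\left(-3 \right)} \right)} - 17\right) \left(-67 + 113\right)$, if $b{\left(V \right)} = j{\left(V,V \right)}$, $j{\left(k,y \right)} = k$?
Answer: $3910$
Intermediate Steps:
$b{\left(V \right)} = V$
$I{\left(a \right)} = 0$ ($I{\left(a \right)} = -5 + 5 = 0$)
$\left(24 - 29\right) \left(I{\left(b{\left(-3 \right)} \right)} - 17\right) \left(-67 + 113\right) = \left(24 - 29\right) \left(0 - 17\right) \left(-67 + 113\right) = \left(-5\right) \left(-17\right) 46 = 85 \cdot 46 = 3910$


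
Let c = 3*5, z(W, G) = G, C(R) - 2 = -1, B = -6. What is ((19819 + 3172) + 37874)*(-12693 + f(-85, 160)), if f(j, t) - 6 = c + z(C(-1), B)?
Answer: -771646470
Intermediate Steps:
C(R) = 1 (C(R) = 2 - 1 = 1)
c = 15
f(j, t) = 15 (f(j, t) = 6 + (15 - 6) = 6 + 9 = 15)
((19819 + 3172) + 37874)*(-12693 + f(-85, 160)) = ((19819 + 3172) + 37874)*(-12693 + 15) = (22991 + 37874)*(-12678) = 60865*(-12678) = -771646470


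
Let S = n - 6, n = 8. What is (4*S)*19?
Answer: 152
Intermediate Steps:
S = 2 (S = 8 - 6 = 2)
(4*S)*19 = (4*2)*19 = 8*19 = 152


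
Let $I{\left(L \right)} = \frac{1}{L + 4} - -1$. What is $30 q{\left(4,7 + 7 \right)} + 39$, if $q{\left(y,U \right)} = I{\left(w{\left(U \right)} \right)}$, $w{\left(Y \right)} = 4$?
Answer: $\frac{291}{4} \approx 72.75$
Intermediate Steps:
$I{\left(L \right)} = 1 + \frac{1}{4 + L}$ ($I{\left(L \right)} = \frac{1}{4 + L} + 1 = 1 + \frac{1}{4 + L}$)
$q{\left(y,U \right)} = \frac{9}{8}$ ($q{\left(y,U \right)} = \frac{5 + 4}{4 + 4} = \frac{1}{8} \cdot 9 = \frac{9}{8}$)
$30 q{\left(4,7 + 7 \right)} + 39 = 30 \cdot \frac{9}{8} + 39 = \frac{135}{4} + 39 = \frac{291}{4}$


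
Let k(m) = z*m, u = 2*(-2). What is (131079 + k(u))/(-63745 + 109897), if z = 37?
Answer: 130931/46152 ≈ 2.8370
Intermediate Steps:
u = -4
k(m) = 37*m
(131079 + k(u))/(-63745 + 109897) = (131079 + 37*(-4))/(-63745 + 109897) = (131079 - 148)/46152 = 130931*(1/46152) = 130931/46152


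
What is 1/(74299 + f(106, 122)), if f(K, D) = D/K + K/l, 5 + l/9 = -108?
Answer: 53901/4004846818 ≈ 1.3459e-5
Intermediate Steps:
l = -1017 (l = -45 + 9*(-108) = -45 - 972 = -1017)
f(K, D) = -K/1017 + D/K (f(K, D) = D/K + K/(-1017) = D/K + K*(-1/1017) = D/K - K/1017 = -K/1017 + D/K)
1/(74299 + f(106, 122)) = 1/(74299 + (-1/1017*106 + 122/106)) = 1/(74299 + (-106/1017 + 122*(1/106))) = 1/(74299 + (-106/1017 + 61/53)) = 1/(74299 + 56419/53901) = 1/(4004846818/53901) = 53901/4004846818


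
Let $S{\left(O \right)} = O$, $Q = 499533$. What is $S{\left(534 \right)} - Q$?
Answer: $-498999$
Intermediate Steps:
$S{\left(534 \right)} - Q = 534 - 499533 = -498999$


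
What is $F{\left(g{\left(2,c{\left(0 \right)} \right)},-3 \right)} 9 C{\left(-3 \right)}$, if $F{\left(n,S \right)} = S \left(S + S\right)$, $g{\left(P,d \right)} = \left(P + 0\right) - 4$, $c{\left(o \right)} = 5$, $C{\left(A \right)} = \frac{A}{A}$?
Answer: $162$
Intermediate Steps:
$C{\left(A \right)} = 1$
$g{\left(P,d \right)} = -4 + P$ ($g{\left(P,d \right)} = P - 4 = -4 + P$)
$F{\left(n,S \right)} = 2 S^{2}$ ($F{\left(n,S \right)} = S 2 S = 2 S^{2}$)
$F{\left(g{\left(2,c{\left(0 \right)} \right)},-3 \right)} 9 C{\left(-3 \right)} = 2 \left(-3\right)^{2} \cdot 9 \cdot 1 = 2 \cdot 9 \cdot 9 \cdot 1 = 18 \cdot 9 \cdot 1 = 162 \cdot 1 = 162$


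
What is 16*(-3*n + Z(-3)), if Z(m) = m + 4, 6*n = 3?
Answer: -8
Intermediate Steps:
n = ½ (n = (⅙)*3 = ½ ≈ 0.50000)
Z(m) = 4 + m
16*(-3*n + Z(-3)) = 16*(-3*½ + (4 - 3)) = 16*(-3/2 + 1) = 16*(-½) = -8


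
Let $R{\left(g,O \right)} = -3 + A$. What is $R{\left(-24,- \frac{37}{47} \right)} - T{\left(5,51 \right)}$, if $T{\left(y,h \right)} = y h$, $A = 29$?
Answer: $-229$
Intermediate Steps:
$R{\left(g,O \right)} = 26$ ($R{\left(g,O \right)} = -3 + 29 = 26$)
$T{\left(y,h \right)} = h y$
$R{\left(-24,- \frac{37}{47} \right)} - T{\left(5,51 \right)} = 26 - 51 \cdot 5 = 26 - 255 = -229$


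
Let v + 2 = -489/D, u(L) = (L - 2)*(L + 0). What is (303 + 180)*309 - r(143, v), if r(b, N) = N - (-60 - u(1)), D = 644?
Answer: 96078849/644 ≈ 1.4919e+5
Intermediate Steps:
u(L) = L*(-2 + L) (u(L) = (-2 + L)*L = L*(-2 + L))
v = -1777/644 (v = -2 - 489/644 = -1777/644 ≈ -2.7593)
r(b, N) = 59 + N (r(b, N) = N - (-60 - (-2 + 1)) = N - (-60 - (-1)) = N - (-60 - 1*(-1)) = N - (-60 + 1) = N - 1*(-59) = N + 59 = 59 + N)
(303 + 180)*309 - r(143, v) = (303 + 180)*309 - (59 - 1777/644) = 483*309 - 1*36219/644 = 149247 - 36219/644 = 96078849/644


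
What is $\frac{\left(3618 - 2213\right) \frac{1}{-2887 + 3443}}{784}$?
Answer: $\frac{1405}{435904} \approx 0.0032232$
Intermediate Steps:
$\frac{\left(3618 - 2213\right) \frac{1}{-2887 + 3443}}{784} = \frac{1405}{556} \cdot \frac{1}{784} = \frac{1405}{435904}$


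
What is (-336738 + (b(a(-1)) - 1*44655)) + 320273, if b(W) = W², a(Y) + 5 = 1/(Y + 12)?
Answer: -7392604/121 ≈ -61096.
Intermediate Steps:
a(Y) = -5 + 1/(12 + Y) (a(Y) = -5 + 1/(Y + 12) = -5 + 1/(12 + Y))
(-336738 + (b(a(-1)) - 1*44655)) + 320273 = (-336738 + (((-59 - 5*(-1))/(12 - 1))² - 1*44655)) + 320273 = (-336738 + (((-59 + 5)/11)² - 44655)) + 320273 = (-336738 + (((1/11)*(-54))² - 44655)) + 320273 = (-336738 + ((-54/11)² - 44655)) + 320273 = (-336738 + (2916/121 - 44655)) + 320273 = (-336738 - 5400339/121) + 320273 = -46145637/121 + 320273 = -7392604/121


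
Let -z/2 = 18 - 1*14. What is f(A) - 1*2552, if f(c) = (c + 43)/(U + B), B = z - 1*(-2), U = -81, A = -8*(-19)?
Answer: -74073/29 ≈ -2554.2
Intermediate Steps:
z = -8 (z = -2*(18 - 1*14) = -2*(18 - 14) = -2*4 = -8)
A = 152
B = -6 (B = -8 - 1*(-2) = -8 + 2 = -6)
f(c) = -43/87 - c/87 (f(c) = (c + 43)/(-81 - 6) = (43 + c)/(-87) = (43 + c)*(-1/87) = -43/87 - c/87)
f(A) - 1*2552 = (-43/87 - 1/87*152) - 1*2552 = (-43/87 - 152/87) - 2552 = -65/29 - 2552 = -74073/29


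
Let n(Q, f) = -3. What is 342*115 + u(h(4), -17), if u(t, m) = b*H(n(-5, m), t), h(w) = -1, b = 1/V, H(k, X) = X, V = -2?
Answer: 78661/2 ≈ 39331.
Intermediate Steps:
b = -½ (b = 1/(-2) = -½ ≈ -0.50000)
u(t, m) = -t/2
342*115 + u(h(4), -17) = 342*115 - ½*(-1) = 39330 + ½ = 78661/2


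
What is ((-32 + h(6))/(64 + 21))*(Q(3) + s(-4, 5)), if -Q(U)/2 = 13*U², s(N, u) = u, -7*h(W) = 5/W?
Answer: 308921/3570 ≈ 86.532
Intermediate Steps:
h(W) = -5/(7*W)
Q(U) = -26*U²
((-32 + h(6))/(64 + 21))*(Q(3) + s(-4, 5)) = ((-32 - 5/7/6)/(64 + 21))*(-26*3² + 5) = ((-32 - 5/7*⅙)/85)*(-26*9 + 5) = ((-32 - 5/42)*(1/85))*(-234 + 5) = -1349/42*1/85*(-229) = -1349/3570*(-229) = 308921/3570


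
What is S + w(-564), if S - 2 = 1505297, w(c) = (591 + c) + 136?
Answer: 1505462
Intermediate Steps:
w(c) = 727 + c
S = 1505299 (S = 2 + 1505297 = 1505299)
S + w(-564) = 1505299 + (727 - 564) = 1505299 + 163 = 1505462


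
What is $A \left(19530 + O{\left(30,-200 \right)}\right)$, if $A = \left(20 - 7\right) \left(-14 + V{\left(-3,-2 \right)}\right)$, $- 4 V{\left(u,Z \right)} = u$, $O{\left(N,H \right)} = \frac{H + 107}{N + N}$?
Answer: $- \frac{269102041}{80} \approx -3.3638 \cdot 10^{6}$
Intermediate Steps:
$O{\left(N,H \right)} = \frac{107 + H}{2 N}$
$V{\left(u,Z \right)} = - \frac{u}{4}$
$A = - \frac{689}{4}$ ($A = \left(20 - 7\right) \left(-14 - - \frac{3}{4}\right) = 13 \left(-14 + \frac{3}{4}\right) = 13 \left(- \frac{53}{4}\right) = - \frac{689}{4} \approx -172.25$)
$A \left(19530 + O{\left(30,-200 \right)}\right) = - \frac{689 \left(19530 + \frac{107 - 200}{2 \cdot 30}\right)}{4} = - \frac{689 \left(19530 + \frac{1}{2} \cdot \frac{1}{30} \left(-93\right)\right)}{4} = - \frac{689 \left(19530 - \frac{31}{20}\right)}{4} = \left(- \frac{689}{4}\right) \frac{390569}{20} = - \frac{269102041}{80}$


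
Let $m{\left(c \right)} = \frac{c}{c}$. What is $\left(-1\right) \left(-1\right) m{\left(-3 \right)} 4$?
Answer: $4$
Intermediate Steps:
$m{\left(c \right)} = 1$
$\left(-1\right) \left(-1\right) m{\left(-3 \right)} 4 = \left(-1\right) \left(-1\right) 1 \cdot 4 = 1 \cdot 1 \cdot 4 = 1 \cdot 4 = 4$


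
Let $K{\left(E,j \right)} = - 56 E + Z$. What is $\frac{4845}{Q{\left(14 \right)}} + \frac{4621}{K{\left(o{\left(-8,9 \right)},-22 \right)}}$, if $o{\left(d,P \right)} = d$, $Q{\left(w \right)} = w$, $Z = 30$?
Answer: $\frac{595151}{1673} \approx 355.74$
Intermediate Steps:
$K{\left(E,j \right)} = 30 - 56 E$ ($K{\left(E,j \right)} = - 56 E + 30 = 30 - 56 E$)
$\frac{4845}{Q{\left(14 \right)}} + \frac{4621}{K{\left(o{\left(-8,9 \right)},-22 \right)}} = \frac{4845}{14} + \frac{4621}{30 - -448} = 4845 \cdot \frac{1}{14} + \frac{4621}{30 + 448} = \frac{4845}{14} + \frac{4621}{478} = \frac{595151}{1673}$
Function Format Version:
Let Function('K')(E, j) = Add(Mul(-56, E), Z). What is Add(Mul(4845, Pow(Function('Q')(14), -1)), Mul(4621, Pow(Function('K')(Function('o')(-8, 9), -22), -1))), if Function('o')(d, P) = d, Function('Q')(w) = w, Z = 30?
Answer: Rational(595151, 1673) ≈ 355.74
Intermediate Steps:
Function('K')(E, j) = Add(30, Mul(-56, E)) (Function('K')(E, j) = Add(Mul(-56, E), 30) = Add(30, Mul(-56, E)))
Add(Mul(4845, Pow(Function('Q')(14), -1)), Mul(4621, Pow(Function('K')(Function('o')(-8, 9), -22), -1))) = Add(Mul(4845, Pow(14, -1)), Mul(4621, Pow(Add(30, Mul(-56, -8)), -1))) = Add(Mul(4845, Rational(1, 14)), Mul(4621, Pow(Add(30, 448), -1))) = Add(Rational(4845, 14), Mul(4621, Pow(478, -1))) = Add(Rational(4845, 14), Mul(4621, Rational(1, 478))) = Add(Rational(4845, 14), Rational(4621, 478)) = Rational(595151, 1673)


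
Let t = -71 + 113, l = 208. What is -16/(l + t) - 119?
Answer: -14883/125 ≈ -119.06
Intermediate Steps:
t = 42
-16/(l + t) - 119 = -16/(208 + 42) - 119 = -16/250 - 119 = -16*1/250 - 119 = -8/125 - 119 = -14883/125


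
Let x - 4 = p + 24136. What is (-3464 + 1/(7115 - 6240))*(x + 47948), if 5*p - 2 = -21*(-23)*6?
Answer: -220256635332/875 ≈ -2.5172e+8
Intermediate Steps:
p = 580 (p = ⅖ + (-21*(-23)*6)/5 = ⅖ + (483*6)/5 = ⅖ + (⅕)*2898 = ⅖ + 2898/5 = 580)
x = 24720 (x = 4 + (580 + 24136) = 4 + 24716 = 24720)
(-3464 + 1/(7115 - 6240))*(x + 47948) = (-3464 + 1/(7115 - 6240))*(24720 + 47948) = (-3464 + 1/875)*72668 = -3030999/875*72668 = -220256635332/875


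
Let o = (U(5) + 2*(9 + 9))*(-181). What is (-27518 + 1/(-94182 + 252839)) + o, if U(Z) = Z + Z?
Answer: -5686901507/158657 ≈ -35844.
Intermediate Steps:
U(Z) = 2*Z
o = -8326 (o = (2*5 + 2*(9 + 9))*(-181) = (10 + 2*18)*(-181) = (10 + 36)*(-181) = 46*(-181) = -8326)
(-27518 + 1/(-94182 + 252839)) + o = (-27518 + 1/(-94182 + 252839)) - 8326 = (-27518 + 1/158657) - 8326 = -4365923325/158657 - 8326 = -5686901507/158657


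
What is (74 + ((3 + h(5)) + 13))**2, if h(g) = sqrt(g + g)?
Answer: (90 + sqrt(10))**2 ≈ 8679.2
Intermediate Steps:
h(g) = sqrt(2)*sqrt(g) (h(g) = sqrt(2*g) = sqrt(2)*sqrt(g))
(74 + ((3 + h(5)) + 13))**2 = (74 + ((3 + sqrt(2)*sqrt(5)) + 13))**2 = (74 + ((3 + sqrt(10)) + 13))**2 = (74 + (16 + sqrt(10)))**2 = (90 + sqrt(10))**2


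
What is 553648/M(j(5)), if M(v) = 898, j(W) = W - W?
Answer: 276824/449 ≈ 616.53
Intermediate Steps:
j(W) = 0
553648/M(j(5)) = 553648/898 = 553648*(1/898) = 276824/449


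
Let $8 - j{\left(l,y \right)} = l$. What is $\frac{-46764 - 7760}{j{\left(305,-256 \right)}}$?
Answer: $\frac{54524}{297} \approx 183.58$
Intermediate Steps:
$j{\left(l,y \right)} = 8 - l$
$\frac{-46764 - 7760}{j{\left(305,-256 \right)}} = \frac{-46764 - 7760}{8 - 305} = - \frac{54524}{8 - 305} = - \frac{54524}{-297} = \left(-54524\right) \left(- \frac{1}{297}\right) = \frac{54524}{297}$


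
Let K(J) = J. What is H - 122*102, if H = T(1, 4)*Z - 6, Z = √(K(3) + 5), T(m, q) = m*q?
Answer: -12450 + 8*√2 ≈ -12439.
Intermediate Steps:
Z = 2*√2 (Z = √(3 + 5) = √8 = 2*√2 ≈ 2.8284)
H = -6 + 8*√2 (H = (1*4)*(2*√2) - 6 = 4*(2*√2) - 6 = 8*√2 - 6 = -6 + 8*√2 ≈ 5.3137)
H - 122*102 = (-6 + 8*√2) - 122*102 = (-6 + 8*√2) - 12444 = -12450 + 8*√2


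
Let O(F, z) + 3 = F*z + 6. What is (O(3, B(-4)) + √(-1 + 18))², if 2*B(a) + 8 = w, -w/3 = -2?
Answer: 17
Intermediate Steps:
w = 6 (w = -3*(-2) = 6)
B(a) = -1 (B(a) = -4 + (½)*6 = -4 + 3 = -1)
O(F, z) = 3 + F*z (O(F, z) = -3 + (F*z + 6) = -3 + (6 + F*z) = 3 + F*z)
(O(3, B(-4)) + √(-1 + 18))² = ((3 + 3*(-1)) + √(-1 + 18))² = ((3 - 3) + √17)² = (0 + √17)² = (√17)² = 17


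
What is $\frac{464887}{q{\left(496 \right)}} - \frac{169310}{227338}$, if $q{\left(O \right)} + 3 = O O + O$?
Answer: $\frac{31975021008}{28020431521} \approx 1.1411$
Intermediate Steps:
$q{\left(O \right)} = -3 + O + O^{2}$ ($q{\left(O \right)} = -3 + \left(O O + O\right) = -3 + \left(O^{2} + O\right) = -3 + \left(O + O^{2}\right) = -3 + O + O^{2}$)
$\frac{464887}{q{\left(496 \right)}} - \frac{169310}{227338} = \frac{464887}{-3 + 496 + 496^{2}} - \frac{169310}{227338} = \frac{464887}{-3 + 496 + 246016} - \frac{84655}{113669} = \frac{464887}{246509} - \frac{84655}{113669} = \frac{31975021008}{28020431521}$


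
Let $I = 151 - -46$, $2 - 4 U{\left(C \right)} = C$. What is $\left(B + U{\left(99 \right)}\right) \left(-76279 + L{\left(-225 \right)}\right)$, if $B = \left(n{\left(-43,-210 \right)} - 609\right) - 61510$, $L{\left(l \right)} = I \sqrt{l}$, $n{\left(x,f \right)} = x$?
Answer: $\frac{18974019855}{4} - \frac{735041475 i}{4} \approx 4.7435 \cdot 10^{9} - 1.8376 \cdot 10^{8} i$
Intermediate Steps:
$U{\left(C \right)} = \frac{1}{2} - \frac{C}{4}$
$I = 197$ ($I = 151 + 46 = 197$)
$L{\left(l \right)} = 197 \sqrt{l}$
$B = -62162$ ($B = \left(-43 - 609\right) - 61510 = -652 - 61510 = -62162$)
$\left(B + U{\left(99 \right)}\right) \left(-76279 + L{\left(-225 \right)}\right) = \left(-62162 + \left(\frac{1}{2} - \frac{99}{4}\right)\right) \left(-76279 + 197 \sqrt{-225}\right) = \left(-62162 + \left(\frac{1}{2} - \frac{99}{4}\right)\right) \left(-76279 + 197 \cdot 15 i\right) = \left(-62162 - \frac{97}{4}\right) \left(-76279 + 2955 i\right) = - \frac{248745 \left(-76279 + 2955 i\right)}{4} = \frac{18974019855}{4} - \frac{735041475 i}{4}$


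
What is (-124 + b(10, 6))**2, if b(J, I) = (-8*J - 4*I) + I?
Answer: 49284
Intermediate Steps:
b(J, I) = -8*J - 3*I
(-124 + b(10, 6))**2 = (-124 + (-8*10 - 3*6))**2 = (-124 + (-80 - 18))**2 = (-124 - 98)**2 = (-222)**2 = 49284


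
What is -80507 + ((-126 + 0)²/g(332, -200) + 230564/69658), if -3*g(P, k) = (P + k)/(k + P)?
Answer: -4462698633/34829 ≈ -1.2813e+5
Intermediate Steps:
g(P, k) = -⅓ (g(P, k) = -(P + k)/(3*(k + P)) = -(P + k)/(3*(P + k)) = -⅓*1 = -⅓)
-80507 + ((-126 + 0)²/g(332, -200) + 230564/69658) = -80507 + ((-126 + 0)²/(-⅓) + 230564/69658) = -80507 + ((-126)²*(-3) + 230564*(1/69658)) = -80507 + (15876*(-3) + 115282/34829) = -80507 + (-47628 + 115282/34829) = -80507 - 1658720330/34829 = -4462698633/34829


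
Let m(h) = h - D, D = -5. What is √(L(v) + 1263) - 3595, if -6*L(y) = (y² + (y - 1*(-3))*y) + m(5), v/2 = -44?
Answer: -3595 + 2*I*√319 ≈ -3595.0 + 35.721*I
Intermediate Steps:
v = -88 (v = 2*(-44) = -88)
m(h) = 5 + h (m(h) = h - 1*(-5) = h + 5 = 5 + h)
L(y) = -5/3 - y²/6 - y*(3 + y)/6 (L(y) = -((y² + (y - 1*(-3))*y) + (5 + 5))/6 = -((y² + (y + 3)*y) + 10)/6 = -((y² + (3 + y)*y) + 10)/6 = -((y² + y*(3 + y)) + 10)/6 = -(10 + y² + y*(3 + y))/6 = -5/3 - y²/6 - y*(3 + y)/6)
√(L(v) + 1263) - 3595 = √((-5/3 - ½*(-88) - ⅓*(-88)²) + 1263) - 3595 = √((-5/3 + 44 - ⅓*7744) + 1263) - 3595 = √((-5/3 + 44 - 7744/3) + 1263) - 3595 = √(-2539 + 1263) - 3595 = √(-1276) - 3595 = 2*I*√319 - 3595 = -3595 + 2*I*√319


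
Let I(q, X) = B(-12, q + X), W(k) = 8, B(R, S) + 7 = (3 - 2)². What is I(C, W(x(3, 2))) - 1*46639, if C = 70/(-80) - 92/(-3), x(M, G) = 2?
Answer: -46645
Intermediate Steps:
B(R, S) = -6 (B(R, S) = -7 + (3 - 2)² = -7 + 1² = -7 + 1 = -6)
C = 715/24 (C = 70*(-1/80) - 92*(-⅓) = -7/8 + 92/3 = 715/24 ≈ 29.792)
I(q, X) = -6
I(C, W(x(3, 2))) - 1*46639 = -6 - 1*46639 = -6 - 46639 = -46645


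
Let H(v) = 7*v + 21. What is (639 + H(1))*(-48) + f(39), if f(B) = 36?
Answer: -31980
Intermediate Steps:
H(v) = 21 + 7*v
(639 + H(1))*(-48) + f(39) = (639 + (21 + 7*1))*(-48) + 36 = (639 + (21 + 7))*(-48) + 36 = (639 + 28)*(-48) + 36 = 667*(-48) + 36 = -32016 + 36 = -31980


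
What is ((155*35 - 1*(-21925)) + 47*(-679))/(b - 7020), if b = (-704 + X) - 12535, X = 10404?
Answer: 169/365 ≈ 0.46301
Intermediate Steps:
b = -2835 (b = (-704 + 10404) - 12535 = 9700 - 12535 = -2835)
((155*35 - 1*(-21925)) + 47*(-679))/(b - 7020) = ((155*35 - 1*(-21925)) + 47*(-679))/(-2835 - 7020) = ((5425 + 21925) - 31913)/(-9855) = (27350 - 31913)*(-1/9855) = -4563*(-1/9855) = 169/365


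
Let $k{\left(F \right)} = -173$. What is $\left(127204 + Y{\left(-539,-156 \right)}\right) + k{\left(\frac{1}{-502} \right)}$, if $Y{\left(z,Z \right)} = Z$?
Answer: $126875$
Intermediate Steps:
$\left(127204 + Y{\left(-539,-156 \right)}\right) + k{\left(\frac{1}{-502} \right)} = \left(127204 - 156\right) - 173 = 127048 - 173 = 126875$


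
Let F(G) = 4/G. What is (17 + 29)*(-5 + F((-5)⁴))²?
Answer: 448069486/390625 ≈ 1147.1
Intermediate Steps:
(17 + 29)*(-5 + F((-5)⁴))² = (17 + 29)*(-5 + 4/((-5)⁴))² = 46*(-5 + 4/625)² = 46*(-3121/625)² = 46*(9740641/390625) = 448069486/390625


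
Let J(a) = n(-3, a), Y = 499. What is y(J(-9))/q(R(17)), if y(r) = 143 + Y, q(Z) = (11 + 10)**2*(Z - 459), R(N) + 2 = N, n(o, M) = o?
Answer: -107/32634 ≈ -0.0032788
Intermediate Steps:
J(a) = -3
R(N) = -2 + N
q(Z) = -202419 + 441*Z (q(Z) = 21**2*(-459 + Z) = 441*(-459 + Z) = -202419 + 441*Z)
y(r) = 642 (y(r) = 143 + 499 = 642)
y(J(-9))/q(R(17)) = 642/(-202419 + 441*(-2 + 17)) = 642/(-202419 + 441*15) = 642/(-202419 + 6615) = 642/(-195804) = 642*(-1/195804) = -107/32634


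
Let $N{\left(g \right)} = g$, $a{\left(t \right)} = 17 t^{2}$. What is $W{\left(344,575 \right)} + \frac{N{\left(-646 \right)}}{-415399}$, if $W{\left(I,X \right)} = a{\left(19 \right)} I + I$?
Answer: $\frac{877103357974}{415399} \approx 2.1115 \cdot 10^{6}$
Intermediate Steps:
$W{\left(I,X \right)} = 6138 I$ ($W{\left(I,X \right)} = 17 \cdot 19^{2} I + I = 17 \cdot 361 I + I = 6137 I + I = 6138 I$)
$W{\left(344,575 \right)} + \frac{N{\left(-646 \right)}}{-415399} = 6138 \cdot 344 - \frac{646}{-415399} = 2111472 - - \frac{646}{415399} = 2111472 + \frac{646}{415399} = \frac{877103357974}{415399}$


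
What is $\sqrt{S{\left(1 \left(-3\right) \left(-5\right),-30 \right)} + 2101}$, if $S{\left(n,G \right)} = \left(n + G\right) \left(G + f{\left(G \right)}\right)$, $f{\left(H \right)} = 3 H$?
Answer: $\sqrt{3901} \approx 62.458$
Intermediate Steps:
$S{\left(n,G \right)} = 4 G \left(G + n\right)$ ($S{\left(n,G \right)} = \left(n + G\right) \left(G + 3 G\right) = \left(G + n\right) 4 G = 4 G \left(G + n\right)$)
$\sqrt{S{\left(1 \left(-3\right) \left(-5\right),-30 \right)} + 2101} = \sqrt{4 \left(-30\right) \left(-30 + 1 \left(-3\right) \left(-5\right)\right) + 2101} = \sqrt{4 \left(-30\right) \left(-30 - -15\right) + 2101} = \sqrt{4 \left(-30\right) \left(-30 + 15\right) + 2101} = \sqrt{4 \left(-30\right) \left(-15\right) + 2101} = \sqrt{1800 + 2101} = \sqrt{3901}$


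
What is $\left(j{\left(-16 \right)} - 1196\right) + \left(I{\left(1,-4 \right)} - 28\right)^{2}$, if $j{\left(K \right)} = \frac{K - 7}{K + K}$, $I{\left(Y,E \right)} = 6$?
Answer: $- \frac{22761}{32} \approx -711.28$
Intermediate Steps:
$j{\left(K \right)} = \frac{-7 + K}{2 K}$
$\left(j{\left(-16 \right)} - 1196\right) + \left(I{\left(1,-4 \right)} - 28\right)^{2} = \left(\frac{-7 - 16}{2 \left(-16\right)} - 1196\right) + \left(6 - 28\right)^{2} = \left(\frac{1}{2} \left(- \frac{1}{16}\right) \left(-23\right) - 1196\right) + \left(-22\right)^{2} = \left(\frac{23}{32} - 1196\right) + 484 = - \frac{38249}{32} + 484 = - \frac{22761}{32}$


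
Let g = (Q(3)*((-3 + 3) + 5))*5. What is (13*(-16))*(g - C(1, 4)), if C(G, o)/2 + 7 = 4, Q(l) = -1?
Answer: 3952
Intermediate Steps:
C(G, o) = -6 (C(G, o) = -14 + 2*4 = -14 + 8 = -6)
g = -25 (g = -((-3 + 3) + 5)*5 = -(0 + 5)*5 = -1*5*5 = -5*5 = -25)
(13*(-16))*(g - C(1, 4)) = (13*(-16))*(-25 - 1*(-6)) = -208*(-25 + 6) = -208*(-19) = 3952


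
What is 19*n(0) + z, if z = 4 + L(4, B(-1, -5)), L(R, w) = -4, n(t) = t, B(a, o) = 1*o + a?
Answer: 0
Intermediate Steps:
B(a, o) = a + o (B(a, o) = o + a = a + o)
z = 0 (z = 4 - 4 = 0)
19*n(0) + z = 19*0 + 0 = 0 + 0 = 0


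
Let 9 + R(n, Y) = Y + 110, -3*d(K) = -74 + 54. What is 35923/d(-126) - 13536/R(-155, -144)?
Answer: 4904787/860 ≈ 5703.2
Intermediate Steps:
d(K) = 20/3 (d(K) = -(-74 + 54)/3 = -1/3*(-20) = 20/3)
R(n, Y) = 101 + Y (R(n, Y) = -9 + (Y + 110) = -9 + (110 + Y) = 101 + Y)
35923/d(-126) - 13536/R(-155, -144) = 35923/(20/3) - 13536/(101 - 144) = 35923*(3/20) - 13536/(-43) = 107769/20 - 13536*(-1/43) = 107769/20 + 13536/43 = 4904787/860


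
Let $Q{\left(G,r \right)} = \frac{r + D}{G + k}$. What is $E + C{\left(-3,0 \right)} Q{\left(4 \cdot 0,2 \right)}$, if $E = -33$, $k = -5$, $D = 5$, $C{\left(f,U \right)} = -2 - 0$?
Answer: $- \frac{151}{5} \approx -30.2$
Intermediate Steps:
$C{\left(f,U \right)} = -2$ ($C{\left(f,U \right)} = -2 + 0 = -2$)
$Q{\left(G,r \right)} = \frac{5 + r}{-5 + G}$ ($Q{\left(G,r \right)} = \frac{r + 5}{G - 5} = \frac{5 + r}{-5 + G}$)
$E + C{\left(-3,0 \right)} Q{\left(4 \cdot 0,2 \right)} = -33 - 2 \frac{5 + 2}{-5 + 4 \cdot 0} = -33 - 2 \frac{1}{-5 + 0} \cdot 7 = -33 - 2 \frac{1}{-5} \cdot 7 = -33 - 2 \left(\left(- \frac{1}{5}\right) 7\right) = -33 - - \frac{14}{5} = -33 + \frac{14}{5} = - \frac{151}{5}$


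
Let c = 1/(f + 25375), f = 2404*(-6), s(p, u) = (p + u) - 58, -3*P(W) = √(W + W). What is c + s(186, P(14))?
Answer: 1401729/10951 - 2*√7/3 ≈ 126.24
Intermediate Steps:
P(W) = -√2*√W/3 (P(W) = -√(W + W)/3 = -√2*√W/3)
s(p, u) = -58 + p + u
f = -14424
c = 1/10951 (c = 1/(-14424 + 25375) = 1/10951 ≈ 9.1316e-5)
c + s(186, P(14)) = 1/10951 + (-58 + 186 - √2*√14/3) = 1/10951 + (-58 + 186 - 2*√7/3) = 1/10951 + (128 - 2*√7/3) = 1401729/10951 - 2*√7/3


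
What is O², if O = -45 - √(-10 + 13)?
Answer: (45 + √3)² ≈ 2183.9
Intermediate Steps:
O = -45 - √3 ≈ -46.732
O² = (-45 - √3)²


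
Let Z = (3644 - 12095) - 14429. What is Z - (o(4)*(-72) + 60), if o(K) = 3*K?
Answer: -22076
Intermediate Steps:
Z = -22880 (Z = -8451 - 14429 = -22880)
Z - (o(4)*(-72) + 60) = -22880 - ((3*4)*(-72) + 60) = -22880 - (12*(-72) + 60) = -22880 - (-864 + 60) = -22880 - 1*(-804) = -22880 + 804 = -22076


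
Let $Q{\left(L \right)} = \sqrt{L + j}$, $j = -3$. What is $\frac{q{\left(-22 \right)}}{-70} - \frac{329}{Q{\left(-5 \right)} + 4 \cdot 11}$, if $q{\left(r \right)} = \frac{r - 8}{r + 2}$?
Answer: $\frac{- 3 \sqrt{2} + 23096 i}{140 \left(\sqrt{2} - 22 i\right)} \approx -7.4679 + 0.47868 i$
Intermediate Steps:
$Q{\left(L \right)} = \sqrt{-3 + L}$ ($Q{\left(L \right)} = \sqrt{L - 3} = \sqrt{-3 + L}$)
$q{\left(r \right)} = \frac{-8 + r}{2 + r}$
$\frac{q{\left(-22 \right)}}{-70} - \frac{329}{Q{\left(-5 \right)} + 4 \cdot 11} = \frac{\frac{1}{2 - 22} \left(-8 - 22\right)}{-70} - \frac{329}{\sqrt{-3 - 5} + 4 \cdot 11} = \frac{1}{-20} \left(-30\right) \left(- \frac{1}{70}\right) - \frac{329}{\sqrt{-8} + 44} = \left(- \frac{1}{20}\right) \left(-30\right) \left(- \frac{1}{70}\right) - \frac{329}{2 i \sqrt{2} + 44} = \frac{3}{2} \left(- \frac{1}{70}\right) - \frac{329}{44 + 2 i \sqrt{2}} = - \frac{3}{140} - \frac{329}{44 + 2 i \sqrt{2}}$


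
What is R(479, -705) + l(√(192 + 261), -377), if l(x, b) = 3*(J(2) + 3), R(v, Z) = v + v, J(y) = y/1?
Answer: 973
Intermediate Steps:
J(y) = y (J(y) = y*1 = y)
R(v, Z) = 2*v
l(x, b) = 15 (l(x, b) = 3*(2 + 3) = 3*5 = 15)
R(479, -705) + l(√(192 + 261), -377) = 2*479 + 15 = 958 + 15 = 973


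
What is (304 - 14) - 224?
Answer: 66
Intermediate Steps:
(304 - 14) - 224 = 290 - 224 = 66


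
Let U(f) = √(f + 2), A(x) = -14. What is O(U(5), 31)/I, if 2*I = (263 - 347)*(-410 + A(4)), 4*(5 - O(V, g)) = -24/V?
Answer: 5/17808 + √7/20776 ≈ 0.00040812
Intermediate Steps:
U(f) = √(2 + f)
O(V, g) = 5 + 6/V (O(V, g) = 5 - (-6)/V = 5 + 6/V)
I = 17808 (I = ((263 - 347)*(-410 - 14))/2 = (-84*(-424))/2 = (½)*35616 = 17808)
O(U(5), 31)/I = (5 + 6/(√(2 + 5)))/17808 = (5 + 6/(√7))*(1/17808) = (5 + 6*(√7/7))*(1/17808) = (5 + 6*√7/7)*(1/17808) = 5/17808 + √7/20776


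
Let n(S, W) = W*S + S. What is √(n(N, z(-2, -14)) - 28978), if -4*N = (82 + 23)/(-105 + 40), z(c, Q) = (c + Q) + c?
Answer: I*√19593769/26 ≈ 170.25*I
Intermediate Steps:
z(c, Q) = Q + 2*c (z(c, Q) = (Q + c) + c = Q + 2*c)
N = 21/52 (N = -(82 + 23)/(4*(-105 + 40)) = -105/(4*(-65)) = -105*(-1)/(4*65) = -¼*(-21/13) = 21/52 ≈ 0.40385)
n(S, W) = S + S*W (n(S, W) = S*W + S = S + S*W)
√(n(N, z(-2, -14)) - 28978) = √(21*(1 + (-14 + 2*(-2)))/52 - 28978) = √(21*(1 + (-14 - 4))/52 - 28978) = √(21*(1 - 18)/52 - 28978) = √((21/52)*(-17) - 28978) = √(-357/52 - 28978) = √(-1507213/52) = I*√19593769/26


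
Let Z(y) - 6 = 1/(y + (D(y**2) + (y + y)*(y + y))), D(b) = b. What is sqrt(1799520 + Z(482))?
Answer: sqrt(2430225777106678606)/1162102 ≈ 1341.5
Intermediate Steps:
Z(y) = 6 + 1/(y + 5*y**2) (Z(y) = 6 + 1/(y + (y**2 + (y + y)*(y + y))) = 6 + 1/(y + (y**2 + (2*y)*(2*y))) = 6 + 1/(y + (y**2 + 4*y**2)) = 6 + 1/(y + 5*y**2))
sqrt(1799520 + Z(482)) = sqrt(1799520 + (1 + 6*482 + 30*482**2)/(482*(1 + 5*482))) = sqrt(1799520 + (1 + 2892 + 30*232324)/(482*(1 + 2410))) = sqrt(1799520 + (1/482)*(1 + 2892 + 6969720)/2411) = sqrt(1799520 + (1/482)*(1/2411)*6972613) = sqrt(1799520 + 6972613/1162102) = sqrt(2091232763653/1162102) = sqrt(2430225777106678606)/1162102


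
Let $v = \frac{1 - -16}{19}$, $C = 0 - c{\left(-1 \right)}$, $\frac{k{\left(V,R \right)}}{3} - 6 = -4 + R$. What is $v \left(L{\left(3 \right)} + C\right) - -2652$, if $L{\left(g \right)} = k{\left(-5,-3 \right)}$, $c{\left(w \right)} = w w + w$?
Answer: $\frac{50337}{19} \approx 2649.3$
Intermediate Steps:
$c{\left(w \right)} = w + w^{2}$ ($c{\left(w \right)} = w^{2} + w = w + w^{2}$)
$k{\left(V,R \right)} = 6 + 3 R$ ($k{\left(V,R \right)} = 18 + 3 \left(-4 + R\right) = 18 + \left(-12 + 3 R\right) = 6 + 3 R$)
$L{\left(g \right)} = -3$ ($L{\left(g \right)} = 6 + 3 \left(-3\right) = 6 - 9 = -3$)
$C = 0$ ($C = 0 - - (1 - 1) = 0 - \left(-1\right) 0 = 0 - 0 = 0 + 0 = 0$)
$v = \frac{17}{19}$ ($v = \left(1 + 16\right) \frac{1}{19} = 17 \cdot \frac{1}{19} = \frac{17}{19} \approx 0.89474$)
$v \left(L{\left(3 \right)} + C\right) - -2652 = \frac{17 \left(-3 + 0\right)}{19} - -2652 = \frac{17}{19} \left(-3\right) + 2652 = - \frac{51}{19} + 2652 = \frac{50337}{19}$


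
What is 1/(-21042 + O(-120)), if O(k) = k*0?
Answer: -1/21042 ≈ -4.7524e-5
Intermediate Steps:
O(k) = 0
1/(-21042 + O(-120)) = 1/(-21042 + 0) = 1/(-21042) = -1/21042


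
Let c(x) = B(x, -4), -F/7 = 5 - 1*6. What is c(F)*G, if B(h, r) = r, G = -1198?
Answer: 4792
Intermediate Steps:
F = 7 (F = -7*(5 - 1*6) = -7*(5 - 6) = -7*(-1) = 7)
c(x) = -4
c(F)*G = -4*(-1198) = 4792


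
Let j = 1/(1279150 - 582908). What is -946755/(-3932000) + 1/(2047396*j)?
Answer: 233800297199/402518053600 ≈ 0.58084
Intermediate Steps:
j = 1/696242 ≈ 1.4363e-6
-946755/(-3932000) + 1/(2047396*j) = -946755/(-3932000) + 1/(2047396*(1/696242)) = -946755*(-1/3932000) + (1/2047396)*696242 = 189351/786400 + 348121/1023698 = 233800297199/402518053600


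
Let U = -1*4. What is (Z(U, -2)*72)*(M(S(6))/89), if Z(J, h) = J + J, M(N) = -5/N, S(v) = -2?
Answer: -1440/89 ≈ -16.180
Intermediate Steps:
U = -4
Z(J, h) = 2*J
(Z(U, -2)*72)*(M(S(6))/89) = ((2*(-4))*72)*(-5/(-2)/89) = (-8*72)*(-5*(-1/2)*(1/89)) = -1440/89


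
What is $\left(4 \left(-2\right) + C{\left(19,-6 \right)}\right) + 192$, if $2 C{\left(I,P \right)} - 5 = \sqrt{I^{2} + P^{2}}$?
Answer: $\frac{373}{2} + \frac{\sqrt{397}}{2} \approx 196.46$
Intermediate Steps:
$C{\left(I,P \right)} = \frac{5}{2} + \frac{\sqrt{I^{2} + P^{2}}}{2}$
$\left(4 \left(-2\right) + C{\left(19,-6 \right)}\right) + 192 = \left(4 \left(-2\right) + \left(\frac{5}{2} + \frac{\sqrt{19^{2} + \left(-6\right)^{2}}}{2}\right)\right) + 192 = \left(-8 + \left(\frac{5}{2} + \frac{\sqrt{361 + 36}}{2}\right)\right) + 192 = \left(-8 + \left(\frac{5}{2} + \frac{\sqrt{397}}{2}\right)\right) + 192 = \left(- \frac{11}{2} + \frac{\sqrt{397}}{2}\right) + 192 = \frac{373}{2} + \frac{\sqrt{397}}{2}$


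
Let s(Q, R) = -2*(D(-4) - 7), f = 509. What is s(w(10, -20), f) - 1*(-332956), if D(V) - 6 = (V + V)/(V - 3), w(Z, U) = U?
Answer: 2330690/7 ≈ 3.3296e+5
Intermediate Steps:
D(V) = 6 + 2*V/(-3 + V) (D(V) = 6 + (V + V)/(V - 3) = 6 + (2*V)/(-3 + V) = 6 + 2*V/(-3 + V))
s(Q, R) = -2/7 (s(Q, R) = -2*(2*(-9 + 4*(-4))/(-3 - 4) - 7) = -2*(2*(-9 - 16)/(-7) - 7) = -2*(2*(-⅐)*(-25) - 7) = -2*(50/7 - 7) = -2*⅐ = -2/7)
s(w(10, -20), f) - 1*(-332956) = -2/7 - 1*(-332956) = -2/7 + 332956 = 2330690/7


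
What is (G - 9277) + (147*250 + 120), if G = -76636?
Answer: -49043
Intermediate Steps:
(G - 9277) + (147*250 + 120) = (-76636 - 9277) + (147*250 + 120) = -85913 + (36750 + 120) = -85913 + 36870 = -49043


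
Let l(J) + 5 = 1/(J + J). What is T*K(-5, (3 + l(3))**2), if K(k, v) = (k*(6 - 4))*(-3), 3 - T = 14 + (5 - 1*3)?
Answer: -390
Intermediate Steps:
l(J) = -5 + 1/(2*J) (l(J) = -5 + 1/(J + J) = -5 + 1/(2*J))
T = -13 (T = 3 - (14 + (5 - 1*3)) = 3 - (14 + (5 - 3)) = 3 - (14 + 2) = 3 - 1*16 = 3 - 16 = -13)
K(k, v) = -6*k (K(k, v) = (k*2)*(-3) = (2*k)*(-3) = -6*k)
T*K(-5, (3 + l(3))**2) = -(-78)*(-5) = -13*30 = -390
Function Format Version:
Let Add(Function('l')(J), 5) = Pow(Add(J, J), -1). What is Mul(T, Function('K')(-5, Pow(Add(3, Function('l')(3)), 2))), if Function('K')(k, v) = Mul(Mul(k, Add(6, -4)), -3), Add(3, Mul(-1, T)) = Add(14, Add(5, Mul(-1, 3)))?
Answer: -390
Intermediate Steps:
Function('l')(J) = Add(-5, Mul(Rational(1, 2), Pow(J, -1))) (Function('l')(J) = Add(-5, Pow(Add(J, J), -1)) = Add(-5, Pow(Mul(2, J), -1)) = Add(-5, Mul(Rational(1, 2), Pow(J, -1))))
T = -13 (T = Add(3, Mul(-1, Add(14, Add(5, Mul(-1, 3))))) = Add(3, Mul(-1, Add(14, Add(5, -3)))) = Add(3, Mul(-1, Add(14, 2))) = Add(3, Mul(-1, 16)) = Add(3, -16) = -13)
Function('K')(k, v) = Mul(-6, k) (Function('K')(k, v) = Mul(Mul(k, 2), -3) = Mul(Mul(2, k), -3) = Mul(-6, k))
Mul(T, Function('K')(-5, Pow(Add(3, Function('l')(3)), 2))) = Mul(-13, Mul(-6, -5)) = Mul(-13, 30) = -390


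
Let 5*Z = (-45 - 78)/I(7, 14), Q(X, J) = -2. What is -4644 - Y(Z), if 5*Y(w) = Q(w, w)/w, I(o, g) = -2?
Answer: -571208/123 ≈ -4644.0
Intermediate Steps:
Z = 123/10 (Z = ((-45 - 78)/(-2))/5 = (-123*(-½))/5 = (⅕)*(123/2) = 123/10 ≈ 12.300)
Y(w) = -2/(5*w) (Y(w) = (-2/w)/5 = -2/(5*w))
-4644 - Y(Z) = -4644 - (-2)/(5*123/10) = -4644 - (-2)*10/(5*123) = -4644 - 1*(-4/123) = -4644 + 4/123 = -571208/123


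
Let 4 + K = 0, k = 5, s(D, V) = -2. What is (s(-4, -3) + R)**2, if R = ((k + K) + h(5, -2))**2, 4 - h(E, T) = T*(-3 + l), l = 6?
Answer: 14161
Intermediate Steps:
K = -4 (K = -4 + 0 = -4)
h(E, T) = 4 - 3*T (h(E, T) = 4 - T*(-3 + 6) = 4 - T*3 = 4 - 3*T)
R = 121 (R = ((5 - 4) + (4 - 3*(-2)))**2 = (1 + (4 + 6))**2 = (1 + 10)**2 = 11**2 = 121)
(s(-4, -3) + R)**2 = (-2 + 121)**2 = 119**2 = 14161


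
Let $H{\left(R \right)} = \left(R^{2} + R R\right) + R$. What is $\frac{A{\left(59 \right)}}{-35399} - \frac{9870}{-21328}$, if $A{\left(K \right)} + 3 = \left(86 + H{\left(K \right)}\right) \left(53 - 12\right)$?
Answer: $- \frac{2932624911}{377494936} \approx -7.7686$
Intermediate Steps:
$H{\left(R \right)} = R + 2 R^{2}$ ($H{\left(R \right)} = \left(R^{2} + R^{2}\right) + R = 2 R^{2} + R = R + 2 R^{2}$)
$A{\left(K \right)} = 3523 + 41 K \left(1 + 2 K\right)$ ($A{\left(K \right)} = -3 + \left(86 + K \left(1 + 2 K\right)\right) \left(53 - 12\right) = -3 + \left(86 + K \left(1 + 2 K\right)\right) 41 = -3 + \left(3526 + 41 K \left(1 + 2 K\right)\right) = 3523 + 41 K \left(1 + 2 K\right)$)
$\frac{A{\left(59 \right)}}{-35399} - \frac{9870}{-21328} = \frac{3523 + 41 \cdot 59 \left(1 + 2 \cdot 59\right)}{-35399} - \frac{9870}{-21328} = \left(3523 + 41 \cdot 59 \left(1 + 118\right)\right) \left(- \frac{1}{35399}\right) - - \frac{4935}{10664} = \left(3523 + 41 \cdot 59 \cdot 119\right) \left(- \frac{1}{35399}\right) + \frac{4935}{10664} = \left(3523 + 287861\right) \left(- \frac{1}{35399}\right) + \frac{4935}{10664} = 291384 \left(- \frac{1}{35399}\right) + \frac{4935}{10664} = - \frac{291384}{35399} + \frac{4935}{10664} = - \frac{2932624911}{377494936}$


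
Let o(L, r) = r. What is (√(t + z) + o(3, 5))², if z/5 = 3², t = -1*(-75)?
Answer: 145 + 20*√30 ≈ 254.54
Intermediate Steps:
t = 75
z = 45 (z = 5*3² = 5*9 = 45)
(√(t + z) + o(3, 5))² = (√(75 + 45) + 5)² = (√120 + 5)² = (2*√30 + 5)² = (5 + 2*√30)²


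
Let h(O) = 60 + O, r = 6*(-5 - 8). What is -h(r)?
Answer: 18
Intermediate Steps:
r = -78 (r = 6*(-13) = -78)
-h(r) = -(60 - 78) = -1*(-18) = 18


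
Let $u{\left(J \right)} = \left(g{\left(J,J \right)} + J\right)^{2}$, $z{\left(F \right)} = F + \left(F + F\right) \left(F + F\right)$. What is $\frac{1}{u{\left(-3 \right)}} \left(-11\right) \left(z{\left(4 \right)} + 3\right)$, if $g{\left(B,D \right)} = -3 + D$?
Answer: $- \frac{781}{81} \approx -9.642$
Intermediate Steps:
$z{\left(F \right)} = F + 4 F^{2}$ ($z{\left(F \right)} = F + 2 F 2 F = F + 4 F^{2}$)
$u{\left(J \right)} = \left(-3 + 2 J\right)^{2}$ ($u{\left(J \right)} = \left(\left(-3 + J\right) + J\right)^{2} = \left(-3 + 2 J\right)^{2}$)
$\frac{1}{u{\left(-3 \right)}} \left(-11\right) \left(z{\left(4 \right)} + 3\right) = \frac{1}{\left(-3 + 2 \left(-3\right)\right)^{2}} \left(-11\right) \left(4 \left(1 + 4 \cdot 4\right) + 3\right) = \frac{1}{\left(-3 - 6\right)^{2}} \left(-11\right) \left(4 \left(1 + 16\right) + 3\right) = \frac{1}{\left(-9\right)^{2}} \left(-11\right) \left(4 \cdot 17 + 3\right) = \frac{1}{81} \left(-11\right) \left(68 + 3\right) = \frac{1}{81} \left(-11\right) 71 = \left(- \frac{11}{81}\right) 71 = - \frac{781}{81}$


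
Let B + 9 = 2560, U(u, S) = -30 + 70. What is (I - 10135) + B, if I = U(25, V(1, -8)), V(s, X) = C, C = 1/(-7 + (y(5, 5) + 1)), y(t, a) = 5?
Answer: -7544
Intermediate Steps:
C = -1 (C = 1/(-7 + (5 + 1)) = 1/(-7 + 6) = 1/(-1) = -1)
V(s, X) = -1
U(u, S) = 40
B = 2551 (B = -9 + 2560 = 2551)
I = 40
(I - 10135) + B = (40 - 10135) + 2551 = -10095 + 2551 = -7544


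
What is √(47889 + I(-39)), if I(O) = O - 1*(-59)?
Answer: √47909 ≈ 218.88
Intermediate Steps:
I(O) = 59 + O (I(O) = O + 59 = 59 + O)
√(47889 + I(-39)) = √(47889 + (59 - 39)) = √(47889 + 20) = √47909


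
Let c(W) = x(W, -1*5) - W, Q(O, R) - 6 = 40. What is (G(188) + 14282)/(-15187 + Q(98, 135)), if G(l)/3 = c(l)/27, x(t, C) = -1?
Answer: -14261/15141 ≈ -0.94188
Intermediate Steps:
Q(O, R) = 46 (Q(O, R) = 6 + 40 = 46)
c(W) = -1 - W
G(l) = -⅑ - l/9 (G(l) = 3*((-1 - l)/27) = 3*((-1 - l)*(1/27)) = 3*(-1/27 - l/27) = -⅑ - l/9)
(G(188) + 14282)/(-15187 + Q(98, 135)) = ((-⅑ - ⅑*188) + 14282)/(-15187 + 46) = ((-⅑ - 188/9) + 14282)/(-15141) = (-21 + 14282)*(-1/15141) = 14261*(-1/15141) = -14261/15141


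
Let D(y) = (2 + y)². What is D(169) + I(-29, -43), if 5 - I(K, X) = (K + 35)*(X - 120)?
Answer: 30224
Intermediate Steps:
I(K, X) = 5 - (-120 + X)*(35 + K) (I(K, X) = 5 - (K + 35)*(X - 120) = 5 - (35 + K)*(-120 + X) = 5 - (-120 + X)*(35 + K))
D(169) + I(-29, -43) = (2 + 169)² + (4205 - 35*(-43) + 120*(-29) - 1*(-29)*(-43)) = 171² + (4205 + 1505 - 3480 - 1247) = 29241 + 983 = 30224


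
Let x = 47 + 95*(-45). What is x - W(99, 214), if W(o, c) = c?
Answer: -4442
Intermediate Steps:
x = -4228 (x = 47 - 4275 = -4228)
x - W(99, 214) = -4228 - 1*214 = -4228 - 214 = -4442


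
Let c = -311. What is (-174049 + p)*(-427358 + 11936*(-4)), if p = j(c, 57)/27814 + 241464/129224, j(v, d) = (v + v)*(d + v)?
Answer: 18574887941354387032/224639771 ≈ 8.2687e+10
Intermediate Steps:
j(v, d) = 2*v*(d + v) (j(v, d) = (2*v)*(d + v) = 2*v*(d + v))
p = 1695745063/224639771 (p = (2*(-311)*(57 - 311))/27814 + 241464/129224 = (2*(-311)*(-254))*(1/27814) + 241464*(1/129224) = 157988*(1/27814) + 30183/16153 = 78994/13907 + 30183/16153 = 1695745063/224639771 ≈ 7.5487)
(-174049 + p)*(-427358 + 11936*(-4)) = (-174049 + 1695745063/224639771)*(-427358 + 11936*(-4)) = -39096631757716*(-427358 - 47744)/224639771 = -39096631757716/224639771*(-475102) = 18574887941354387032/224639771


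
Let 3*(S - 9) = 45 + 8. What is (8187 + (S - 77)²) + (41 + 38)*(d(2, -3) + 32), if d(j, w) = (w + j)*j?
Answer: 117814/9 ≈ 13090.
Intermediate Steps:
d(j, w) = j*(j + w) (d(j, w) = (j + w)*j = j*(j + w))
S = 80/3 (S = 9 + (45 + 8)/3 = 9 + (⅓)*53 = 9 + 53/3 = 80/3 ≈ 26.667)
(8187 + (S - 77)²) + (41 + 38)*(d(2, -3) + 32) = (8187 + (80/3 - 77)²) + (41 + 38)*(2*(2 - 3) + 32) = (8187 + (-151/3)²) + 79*(2*(-1) + 32) = (8187 + 22801/9) + 79*(-2 + 32) = 96484/9 + 79*30 = 96484/9 + 2370 = 117814/9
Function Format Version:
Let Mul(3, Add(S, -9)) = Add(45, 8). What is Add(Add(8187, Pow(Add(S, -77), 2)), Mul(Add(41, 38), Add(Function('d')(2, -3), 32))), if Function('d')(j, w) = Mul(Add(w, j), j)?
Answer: Rational(117814, 9) ≈ 13090.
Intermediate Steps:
Function('d')(j, w) = Mul(j, Add(j, w)) (Function('d')(j, w) = Mul(Add(j, w), j) = Mul(j, Add(j, w)))
S = Rational(80, 3) (S = Add(9, Mul(Rational(1, 3), Add(45, 8))) = Add(9, Mul(Rational(1, 3), 53)) = Add(9, Rational(53, 3)) = Rational(80, 3) ≈ 26.667)
Add(Add(8187, Pow(Add(S, -77), 2)), Mul(Add(41, 38), Add(Function('d')(2, -3), 32))) = Add(Add(8187, Pow(Add(Rational(80, 3), -77), 2)), Mul(Add(41, 38), Add(Mul(2, Add(2, -3)), 32))) = Add(Add(8187, Pow(Rational(-151, 3), 2)), Mul(79, Add(Mul(2, -1), 32))) = Add(Add(8187, Rational(22801, 9)), Mul(79, Add(-2, 32))) = Add(Rational(96484, 9), Mul(79, 30)) = Add(Rational(96484, 9), 2370) = Rational(117814, 9)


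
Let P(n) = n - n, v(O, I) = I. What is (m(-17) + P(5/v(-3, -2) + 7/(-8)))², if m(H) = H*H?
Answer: 83521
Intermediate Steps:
P(n) = 0
m(H) = H²
(m(-17) + P(5/v(-3, -2) + 7/(-8)))² = ((-17)² + 0)² = (289 + 0)² = 289² = 83521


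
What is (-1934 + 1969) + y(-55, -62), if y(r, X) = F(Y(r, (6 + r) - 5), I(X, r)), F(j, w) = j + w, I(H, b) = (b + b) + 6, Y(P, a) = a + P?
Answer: -178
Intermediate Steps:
Y(P, a) = P + a
I(H, b) = 6 + 2*b (I(H, b) = 2*b + 6 = 6 + 2*b)
y(r, X) = 7 + 4*r (y(r, X) = (r + ((6 + r) - 5)) + (6 + 2*r) = (r + (1 + r)) + (6 + 2*r) = (1 + 2*r) + (6 + 2*r) = 7 + 4*r)
(-1934 + 1969) + y(-55, -62) = (-1934 + 1969) + (7 + 4*(-55)) = 35 + (7 - 220) = 35 - 213 = -178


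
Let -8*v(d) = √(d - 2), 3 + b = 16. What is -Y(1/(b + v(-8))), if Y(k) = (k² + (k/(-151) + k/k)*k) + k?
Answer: 16*(-16304 + 151*I*√10)/(151*(104 - I*√10)²) ≈ -0.15957 - 0.0050304*I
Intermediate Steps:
b = 13 (b = -3 + 16 = 13)
v(d) = -√(-2 + d)/8 (v(d) = -√(d - 2)/8 = -√(-2 + d)/8)
Y(k) = k + k² + k*(1 - k/151) (Y(k) = (k² + (k*(-1/151) + 1)*k) + k = (k² + (-k/151 + 1)*k) + k = (k² + (1 - k/151)*k) + k = (k² + k*(1 - k/151)) + k = k + k² + k*(1 - k/151))
-Y(1/(b + v(-8))) = -2*(151 + 75/(13 - √(-2 - 8)/8))/(151*(13 - √(-2 - 8)/8)) = -2*(151 + 75/(13 - I*√10/8))/(151*(13 - I*√10/8))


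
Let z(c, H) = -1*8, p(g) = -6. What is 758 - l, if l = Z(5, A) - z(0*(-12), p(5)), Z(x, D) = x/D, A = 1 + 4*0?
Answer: 745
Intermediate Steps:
A = 1 (A = 1 + 0 = 1)
z(c, H) = -8
l = 13 (l = 5/1 - 1*(-8) = 5*1 + 8 = 5 + 8 = 13)
758 - l = 758 - 1*13 = 758 - 13 = 745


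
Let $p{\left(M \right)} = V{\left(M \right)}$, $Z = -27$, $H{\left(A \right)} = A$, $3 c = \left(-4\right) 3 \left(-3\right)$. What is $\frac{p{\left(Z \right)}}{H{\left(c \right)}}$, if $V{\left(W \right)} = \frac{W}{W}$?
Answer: $\frac{1}{12} \approx 0.083333$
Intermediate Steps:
$c = 12$ ($c = \frac{\left(-4\right) 3 \left(-3\right)}{3} = \frac{\left(-12\right) \left(-3\right)}{3} = \frac{1}{3} \cdot 36 = 12$)
$V{\left(W \right)} = 1$
$p{\left(M \right)} = 1$
$\frac{p{\left(Z \right)}}{H{\left(c \right)}} = 1 \cdot \frac{1}{12} = \frac{1}{12}$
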